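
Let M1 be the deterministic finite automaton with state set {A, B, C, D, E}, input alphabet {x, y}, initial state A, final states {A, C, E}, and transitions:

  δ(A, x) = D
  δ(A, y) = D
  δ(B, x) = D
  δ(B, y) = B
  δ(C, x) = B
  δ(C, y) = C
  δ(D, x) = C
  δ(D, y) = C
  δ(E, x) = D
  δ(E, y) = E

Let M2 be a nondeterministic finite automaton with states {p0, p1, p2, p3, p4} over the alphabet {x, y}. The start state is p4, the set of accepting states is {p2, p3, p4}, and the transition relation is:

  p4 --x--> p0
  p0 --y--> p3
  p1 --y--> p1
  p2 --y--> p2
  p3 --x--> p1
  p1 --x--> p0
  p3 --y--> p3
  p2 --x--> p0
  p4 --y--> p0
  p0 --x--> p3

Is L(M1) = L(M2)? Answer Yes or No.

Exploring the product automaton M1 × M2 from the start pair (A, p4), following both machines on each input symbol, reaches 4 state pairs: (A, p4), (D, p0), (C, p3), (B, p1).
M1 accepts in {A, C, E} and M2 accepts in {p2, p3, p4}. In every reachable pair the two components are either both accepting — (A, p4), (C, p3) — or both non-accepting, so no string is accepted by exactly one of the machines: L(M1) \ L(M2) and L(M2) \ L(M1) are both empty.
Hence every string is accepted by M1 iff it is accepted by M2, and the two languages coincide.

Yes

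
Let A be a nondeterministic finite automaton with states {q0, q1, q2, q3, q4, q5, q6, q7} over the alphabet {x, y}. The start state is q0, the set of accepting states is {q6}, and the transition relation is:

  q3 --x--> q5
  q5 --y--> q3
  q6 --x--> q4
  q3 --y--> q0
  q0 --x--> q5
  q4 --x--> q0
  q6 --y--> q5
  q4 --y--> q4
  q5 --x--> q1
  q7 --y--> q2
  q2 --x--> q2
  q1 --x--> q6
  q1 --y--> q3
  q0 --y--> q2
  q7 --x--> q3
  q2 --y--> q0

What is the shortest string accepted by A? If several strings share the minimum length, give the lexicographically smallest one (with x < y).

A breadth-first search from q0 reaches an accepting state first via the path q0 → q5 → q1 → q6 on input xxx.
No string of length < 3 is accepted (BFS exhausts all shorter strings without reaching an accepting state), and xxx is the lexicographically least accepting string of length 3.

xxx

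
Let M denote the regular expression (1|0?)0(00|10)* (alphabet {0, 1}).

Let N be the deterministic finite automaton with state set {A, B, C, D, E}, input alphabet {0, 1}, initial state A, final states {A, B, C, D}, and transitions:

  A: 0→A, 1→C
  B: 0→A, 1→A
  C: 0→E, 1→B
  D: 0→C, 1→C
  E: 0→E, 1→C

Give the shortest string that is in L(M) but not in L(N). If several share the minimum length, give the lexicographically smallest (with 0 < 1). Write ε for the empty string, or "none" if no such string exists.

10

The string 10 is accepted by M but not by N.
No shorter string lies in the difference, and 10 is the lexicographically first length-2 string in L(M) \ L(N).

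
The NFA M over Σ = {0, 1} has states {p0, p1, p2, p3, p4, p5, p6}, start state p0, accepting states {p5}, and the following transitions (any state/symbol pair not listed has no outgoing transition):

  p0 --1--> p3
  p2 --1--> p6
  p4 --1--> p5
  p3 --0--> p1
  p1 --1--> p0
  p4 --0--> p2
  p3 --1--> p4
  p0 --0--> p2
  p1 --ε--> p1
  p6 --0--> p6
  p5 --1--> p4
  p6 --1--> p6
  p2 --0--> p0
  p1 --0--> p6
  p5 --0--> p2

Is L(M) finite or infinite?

State p0 is reachable from the start and can reach an accepting state, and it lies on the cycle p0 → p2 → p0.
Traversing that cycle any number of times yields accepted strings of unbounded length, so the language is infinite.

infinite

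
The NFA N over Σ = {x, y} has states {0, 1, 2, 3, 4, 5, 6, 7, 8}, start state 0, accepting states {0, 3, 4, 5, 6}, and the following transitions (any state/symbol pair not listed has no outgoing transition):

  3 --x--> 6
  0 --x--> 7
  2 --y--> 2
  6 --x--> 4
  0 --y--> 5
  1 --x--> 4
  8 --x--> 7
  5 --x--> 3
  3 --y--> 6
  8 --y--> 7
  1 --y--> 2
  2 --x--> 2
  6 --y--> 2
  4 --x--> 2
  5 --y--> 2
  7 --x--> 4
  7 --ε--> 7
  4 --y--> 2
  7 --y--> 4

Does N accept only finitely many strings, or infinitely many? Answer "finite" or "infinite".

The useful states (reachable from 0 and able to reach an accepting state) are {0, 3, 4, 5, 6, 7}.
Restricted to these states the transition graph has no cycle, so every accepting path has bounded length and L is finite.

finite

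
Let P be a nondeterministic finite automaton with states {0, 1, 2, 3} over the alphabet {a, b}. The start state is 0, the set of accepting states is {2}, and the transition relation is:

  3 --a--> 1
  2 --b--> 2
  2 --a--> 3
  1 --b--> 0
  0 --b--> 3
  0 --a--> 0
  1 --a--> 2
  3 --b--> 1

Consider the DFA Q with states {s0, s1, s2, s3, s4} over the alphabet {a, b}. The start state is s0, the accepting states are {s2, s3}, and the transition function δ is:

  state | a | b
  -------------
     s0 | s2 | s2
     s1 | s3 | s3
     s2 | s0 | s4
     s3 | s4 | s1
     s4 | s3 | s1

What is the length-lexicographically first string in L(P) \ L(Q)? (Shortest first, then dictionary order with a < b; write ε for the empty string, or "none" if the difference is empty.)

The string abaa is accepted by P but not by Q.
No shorter string lies in the difference, and abaa is the lexicographically first length-4 string in L(P) \ L(Q).

abaa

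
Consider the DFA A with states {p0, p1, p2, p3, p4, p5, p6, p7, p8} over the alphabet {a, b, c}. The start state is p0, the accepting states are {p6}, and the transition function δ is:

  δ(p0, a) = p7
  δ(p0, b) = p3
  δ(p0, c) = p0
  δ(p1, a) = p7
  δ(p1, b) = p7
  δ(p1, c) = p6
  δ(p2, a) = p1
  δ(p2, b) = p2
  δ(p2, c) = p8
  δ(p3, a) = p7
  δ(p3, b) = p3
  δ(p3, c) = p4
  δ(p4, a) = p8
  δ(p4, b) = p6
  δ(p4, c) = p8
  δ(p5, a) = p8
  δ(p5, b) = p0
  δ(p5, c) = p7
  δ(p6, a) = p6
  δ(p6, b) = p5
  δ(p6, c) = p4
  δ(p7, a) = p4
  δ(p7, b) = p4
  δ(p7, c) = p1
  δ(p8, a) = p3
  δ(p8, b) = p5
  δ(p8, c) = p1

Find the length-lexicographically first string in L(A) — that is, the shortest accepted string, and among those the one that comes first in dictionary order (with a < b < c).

A breadth-first search from p0 reaches an accepting state first via the path p0 → p7 → p4 → p6 on input aab.
No string of length < 3 is accepted (BFS exhausts all shorter strings without reaching an accepting state), and aab is the lexicographically least accepting string of length 3.

aab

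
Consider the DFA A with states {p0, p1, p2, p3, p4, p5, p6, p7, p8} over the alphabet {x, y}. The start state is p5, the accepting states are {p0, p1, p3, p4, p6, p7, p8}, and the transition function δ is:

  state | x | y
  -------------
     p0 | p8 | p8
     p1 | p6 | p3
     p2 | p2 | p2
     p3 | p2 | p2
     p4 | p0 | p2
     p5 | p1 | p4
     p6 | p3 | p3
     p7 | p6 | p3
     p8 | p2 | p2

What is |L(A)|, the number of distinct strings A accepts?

9

The useful subgraph on states {p0, p1, p3, p4, p5, p6, p8} is acyclic, so L(A) is finite; the longest accepting path visits 4 useful states, giving maximum string length 3.
Counting accepting paths from p5 by length: 2 of length 1, 3 of length 2, 4 of length 3. Total 9.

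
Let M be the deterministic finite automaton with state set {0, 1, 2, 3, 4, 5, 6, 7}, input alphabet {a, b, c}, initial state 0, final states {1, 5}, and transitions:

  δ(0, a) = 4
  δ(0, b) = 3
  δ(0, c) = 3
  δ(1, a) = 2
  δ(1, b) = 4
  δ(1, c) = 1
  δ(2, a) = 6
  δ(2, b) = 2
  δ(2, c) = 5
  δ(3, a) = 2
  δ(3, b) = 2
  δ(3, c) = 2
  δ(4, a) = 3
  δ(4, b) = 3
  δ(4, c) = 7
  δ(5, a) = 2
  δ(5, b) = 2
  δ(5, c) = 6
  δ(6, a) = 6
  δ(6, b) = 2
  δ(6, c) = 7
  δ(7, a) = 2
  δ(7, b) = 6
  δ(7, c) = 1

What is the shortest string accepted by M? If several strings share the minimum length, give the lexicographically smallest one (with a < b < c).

acc

A breadth-first search from 0 reaches an accepting state first via the path 0 → 4 → 7 → 1 on input acc.
No string of length < 3 is accepted (BFS exhausts all shorter strings without reaching an accepting state), and acc is the lexicographically least accepting string of length 3.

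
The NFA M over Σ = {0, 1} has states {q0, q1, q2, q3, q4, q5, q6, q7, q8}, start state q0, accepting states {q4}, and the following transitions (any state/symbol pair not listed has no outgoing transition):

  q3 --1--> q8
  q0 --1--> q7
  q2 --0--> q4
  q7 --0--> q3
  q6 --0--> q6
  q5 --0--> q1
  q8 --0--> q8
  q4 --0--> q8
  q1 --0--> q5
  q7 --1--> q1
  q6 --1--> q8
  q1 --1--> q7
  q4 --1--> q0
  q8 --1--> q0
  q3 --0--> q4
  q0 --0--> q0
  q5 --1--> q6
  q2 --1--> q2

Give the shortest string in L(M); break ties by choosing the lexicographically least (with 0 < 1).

100

A breadth-first search from q0 reaches an accepting state first via the path q0 → q7 → q3 → q4 on input 100.
No string of length < 3 is accepted (BFS exhausts all shorter strings without reaching an accepting state), and 100 is the lexicographically least accepting string of length 3.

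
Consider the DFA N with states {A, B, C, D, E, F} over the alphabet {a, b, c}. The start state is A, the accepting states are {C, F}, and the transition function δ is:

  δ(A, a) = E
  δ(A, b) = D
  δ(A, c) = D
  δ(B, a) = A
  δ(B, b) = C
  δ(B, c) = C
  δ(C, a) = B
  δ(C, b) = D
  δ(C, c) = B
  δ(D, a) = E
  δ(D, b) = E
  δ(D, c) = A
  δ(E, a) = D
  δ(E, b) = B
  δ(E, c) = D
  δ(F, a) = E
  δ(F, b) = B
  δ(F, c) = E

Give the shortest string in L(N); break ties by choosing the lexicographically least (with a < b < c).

A breadth-first search from A reaches an accepting state first via the path A → E → B → C on input abb.
No string of length < 3 is accepted (BFS exhausts all shorter strings without reaching an accepting state), and abb is the lexicographically least accepting string of length 3.

abb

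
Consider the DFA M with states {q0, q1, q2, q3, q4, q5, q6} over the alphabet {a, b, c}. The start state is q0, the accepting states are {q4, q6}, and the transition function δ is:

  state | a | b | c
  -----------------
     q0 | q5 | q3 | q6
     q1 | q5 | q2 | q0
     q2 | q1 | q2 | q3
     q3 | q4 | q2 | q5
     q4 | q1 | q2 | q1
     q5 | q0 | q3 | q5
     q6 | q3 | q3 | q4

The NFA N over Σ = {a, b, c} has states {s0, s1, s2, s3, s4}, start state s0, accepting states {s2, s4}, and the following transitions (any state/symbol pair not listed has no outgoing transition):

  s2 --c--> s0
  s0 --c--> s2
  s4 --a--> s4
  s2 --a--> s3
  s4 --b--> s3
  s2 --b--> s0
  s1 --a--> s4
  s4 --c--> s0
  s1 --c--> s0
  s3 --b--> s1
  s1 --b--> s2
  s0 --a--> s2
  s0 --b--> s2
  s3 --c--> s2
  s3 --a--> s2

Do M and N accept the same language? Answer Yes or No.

The string ba is accepted by M but rejected by N.
So L(M) ≠ L(N).

No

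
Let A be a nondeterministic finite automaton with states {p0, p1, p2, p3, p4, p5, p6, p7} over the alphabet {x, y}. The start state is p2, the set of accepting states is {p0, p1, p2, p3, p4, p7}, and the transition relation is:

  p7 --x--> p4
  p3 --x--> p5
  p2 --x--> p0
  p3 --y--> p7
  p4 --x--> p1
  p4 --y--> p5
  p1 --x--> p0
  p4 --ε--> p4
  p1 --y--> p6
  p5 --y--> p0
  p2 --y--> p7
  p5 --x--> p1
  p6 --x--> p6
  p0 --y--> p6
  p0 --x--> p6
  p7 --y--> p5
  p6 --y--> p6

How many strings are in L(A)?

The useful subgraph on states {p0, p1, p2, p4, p5, p7} is acyclic, so L(A) is finite; the longest accepting path visits 6 useful states, giving maximum string length 5.
Counting accepting paths from p2 by length: 1 of length 0, 2 of length 1, 1 of length 2, 3 of length 3, 4 of length 4, 1 of length 5. Total 12.

12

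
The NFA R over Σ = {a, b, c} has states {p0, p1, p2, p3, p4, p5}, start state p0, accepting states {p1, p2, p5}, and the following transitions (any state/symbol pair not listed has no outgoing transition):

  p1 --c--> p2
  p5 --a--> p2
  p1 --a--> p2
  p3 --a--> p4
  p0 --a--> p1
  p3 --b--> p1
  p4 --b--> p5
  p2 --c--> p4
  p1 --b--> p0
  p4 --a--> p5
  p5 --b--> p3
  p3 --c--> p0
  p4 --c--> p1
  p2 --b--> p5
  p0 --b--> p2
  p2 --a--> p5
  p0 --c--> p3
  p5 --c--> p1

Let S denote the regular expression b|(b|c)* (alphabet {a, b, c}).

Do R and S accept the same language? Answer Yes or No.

No

The string a is accepted by R but rejected by S.
So L(R) ≠ L(S).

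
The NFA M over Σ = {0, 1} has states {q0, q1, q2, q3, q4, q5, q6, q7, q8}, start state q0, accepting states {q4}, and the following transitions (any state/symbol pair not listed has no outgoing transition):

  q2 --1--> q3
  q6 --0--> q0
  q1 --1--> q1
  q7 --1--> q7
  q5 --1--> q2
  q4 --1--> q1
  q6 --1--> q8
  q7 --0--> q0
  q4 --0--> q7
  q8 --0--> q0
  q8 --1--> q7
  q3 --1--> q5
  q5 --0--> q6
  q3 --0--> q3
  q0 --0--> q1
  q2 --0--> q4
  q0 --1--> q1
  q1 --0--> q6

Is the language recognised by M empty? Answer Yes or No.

Yes

The states reachable from the start state are {q0, q1, q6, q7, q8}.
None of the accepting states {q4} is reachable, so no string is accepted and L(M) = ∅.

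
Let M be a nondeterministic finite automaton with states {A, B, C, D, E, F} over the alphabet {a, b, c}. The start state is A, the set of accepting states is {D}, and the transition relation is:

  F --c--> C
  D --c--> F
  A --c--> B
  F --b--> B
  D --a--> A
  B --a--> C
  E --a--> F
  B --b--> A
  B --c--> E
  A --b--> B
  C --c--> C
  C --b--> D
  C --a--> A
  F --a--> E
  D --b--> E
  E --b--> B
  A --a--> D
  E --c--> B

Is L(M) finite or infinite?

infinite

State A is reachable from the start and can reach an accepting state, and it lies on the cycle A → B → A.
Traversing that cycle any number of times yields accepted strings of unbounded length, so the language is infinite.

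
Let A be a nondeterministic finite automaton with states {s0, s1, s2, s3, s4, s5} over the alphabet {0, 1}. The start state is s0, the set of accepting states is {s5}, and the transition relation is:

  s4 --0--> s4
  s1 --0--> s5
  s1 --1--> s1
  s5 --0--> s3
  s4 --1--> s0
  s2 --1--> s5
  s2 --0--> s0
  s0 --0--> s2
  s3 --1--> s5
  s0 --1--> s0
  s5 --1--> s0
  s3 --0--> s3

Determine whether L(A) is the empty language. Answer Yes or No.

No

The string 01 is accepted: the run s0 → s2 → s5 ends in the accepting state s5.
Since at least one string is accepted, L(A) is not empty.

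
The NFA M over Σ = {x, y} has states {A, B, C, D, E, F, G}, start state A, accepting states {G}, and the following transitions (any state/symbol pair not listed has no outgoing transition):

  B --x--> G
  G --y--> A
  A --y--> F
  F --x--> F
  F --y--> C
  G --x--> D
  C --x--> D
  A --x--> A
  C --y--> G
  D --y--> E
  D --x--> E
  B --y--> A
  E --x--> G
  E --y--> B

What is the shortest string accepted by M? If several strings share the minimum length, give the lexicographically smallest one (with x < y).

yyy

A breadth-first search from A reaches an accepting state first via the path A → F → C → G on input yyy.
No string of length < 3 is accepted (BFS exhausts all shorter strings without reaching an accepting state), and yyy is the lexicographically least accepting string of length 3.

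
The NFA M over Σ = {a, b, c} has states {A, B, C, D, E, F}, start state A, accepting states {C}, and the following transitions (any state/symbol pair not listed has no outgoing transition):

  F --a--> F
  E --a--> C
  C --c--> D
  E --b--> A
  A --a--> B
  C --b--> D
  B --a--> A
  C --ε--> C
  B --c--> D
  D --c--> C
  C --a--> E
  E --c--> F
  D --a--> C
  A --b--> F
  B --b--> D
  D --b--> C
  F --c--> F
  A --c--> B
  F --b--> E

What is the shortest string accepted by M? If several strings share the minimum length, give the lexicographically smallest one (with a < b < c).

A breadth-first search from A reaches an accepting state first via the path A → B → D → C on input aba.
No string of length < 3 is accepted (BFS exhausts all shorter strings without reaching an accepting state), and aba is the lexicographically least accepting string of length 3.

aba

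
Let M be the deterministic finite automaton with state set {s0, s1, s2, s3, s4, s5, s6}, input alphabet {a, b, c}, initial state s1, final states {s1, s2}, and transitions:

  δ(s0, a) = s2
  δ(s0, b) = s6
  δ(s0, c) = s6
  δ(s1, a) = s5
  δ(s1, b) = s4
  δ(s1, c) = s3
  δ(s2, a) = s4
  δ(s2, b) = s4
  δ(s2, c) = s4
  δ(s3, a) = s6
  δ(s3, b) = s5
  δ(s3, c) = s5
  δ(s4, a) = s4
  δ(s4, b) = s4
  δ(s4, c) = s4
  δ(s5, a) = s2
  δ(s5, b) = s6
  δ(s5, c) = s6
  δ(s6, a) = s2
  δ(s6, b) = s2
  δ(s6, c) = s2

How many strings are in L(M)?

25

The useful subgraph on states {s1, s2, s3, s5, s6} is acyclic, so L(M) is finite; the longest accepting path visits 5 useful states, giving maximum string length 4.
Counting accepting paths from s1 by length: 1 of length 0, 1 of length 2, 11 of length 3, 12 of length 4. Total 25.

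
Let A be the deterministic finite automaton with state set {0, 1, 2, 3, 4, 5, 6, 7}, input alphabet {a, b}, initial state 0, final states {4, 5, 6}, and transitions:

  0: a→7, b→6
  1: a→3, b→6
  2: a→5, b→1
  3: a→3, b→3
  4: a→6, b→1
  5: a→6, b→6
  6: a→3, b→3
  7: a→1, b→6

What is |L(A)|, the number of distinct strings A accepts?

The useful subgraph on states {0, 1, 6, 7} is acyclic, so L(A) is finite; the longest accepting path visits 4 useful states, giving maximum string length 3.
Counting accepting paths from 0 by length: 1 of length 1, 1 of length 2, 1 of length 3. Total 3.

3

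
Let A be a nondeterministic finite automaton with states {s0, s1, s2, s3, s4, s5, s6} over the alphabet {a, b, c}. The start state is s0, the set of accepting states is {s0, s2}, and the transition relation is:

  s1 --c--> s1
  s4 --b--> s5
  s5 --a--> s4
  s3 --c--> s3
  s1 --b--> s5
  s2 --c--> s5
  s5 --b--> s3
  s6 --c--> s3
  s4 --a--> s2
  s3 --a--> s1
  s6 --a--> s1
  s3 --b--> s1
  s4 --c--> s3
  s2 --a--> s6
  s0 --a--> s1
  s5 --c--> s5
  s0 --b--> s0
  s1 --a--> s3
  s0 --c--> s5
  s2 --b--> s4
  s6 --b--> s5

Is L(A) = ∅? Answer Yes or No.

The empty string ε is accepted: the run s0 ends in the accepting state s0.
Since at least one string is accepted, L(A) is not empty.

No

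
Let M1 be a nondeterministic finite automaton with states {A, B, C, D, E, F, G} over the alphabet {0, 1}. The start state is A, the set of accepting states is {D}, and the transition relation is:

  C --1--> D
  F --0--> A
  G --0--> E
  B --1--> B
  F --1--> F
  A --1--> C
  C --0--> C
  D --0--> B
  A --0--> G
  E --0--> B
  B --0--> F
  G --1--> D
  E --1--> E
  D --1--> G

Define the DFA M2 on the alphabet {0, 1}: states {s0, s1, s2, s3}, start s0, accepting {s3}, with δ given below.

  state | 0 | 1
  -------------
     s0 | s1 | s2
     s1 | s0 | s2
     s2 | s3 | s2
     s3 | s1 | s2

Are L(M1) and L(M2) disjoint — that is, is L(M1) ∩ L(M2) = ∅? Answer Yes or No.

Yes

Exploring the product automaton M1 × M2 from the start pair (A, s0), following both machines on each input symbol, reaches 23 state pairs: (A, s0), (G, s1), (C, s2), (E, s0), (D, s2), (C, s3), (B, s1), (E, s2), (B, s3), (G, s2), (C, s1), (F, s0), (B, s2), (F, s1), (E, s3), (C, s0), (A, s1), (F, s2), (F, s3), (G, s0), (A, s3), (E, s1), (B, s0).
M1 accepts in {D} and M2 accepts in {s3}; no reachable pair has both components accepting, so no string drives both machines to acceptance simultaneously and L(M1) ∩ L(M2) = ∅.
So no string is accepted by both, and the intersection is empty.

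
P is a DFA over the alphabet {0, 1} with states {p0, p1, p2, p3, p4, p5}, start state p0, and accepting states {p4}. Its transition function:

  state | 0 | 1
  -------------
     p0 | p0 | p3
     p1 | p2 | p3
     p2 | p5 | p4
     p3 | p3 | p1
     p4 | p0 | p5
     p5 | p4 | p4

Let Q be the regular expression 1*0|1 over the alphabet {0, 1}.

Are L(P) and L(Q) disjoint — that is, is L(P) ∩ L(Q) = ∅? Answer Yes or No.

Converting the expression Q to a DFA (subset construction, then merging equivalent states) gives the minimal DFA with states {q0, q1, q2, q3, q4}, start state q0, accepting states {q1, q2} and transitions q0: 0→q1, 1→q2; q1: 0→q3, 1→q3; q2: 0→q1, 1→q4; q3: 0→q3, 1→q3; q4: 0→q1, 1→q4.
Exploring the product automaton P × Q from the start pair (p0, q0), following both machines on each input symbol, reaches 13 state pairs: (p0, q0), (p0, q1), (p3, q2), (p0, q3), (p3, q3), (p3, q1), (p1, q4), (p1, q3), (p2, q1), (p3, q4), (p2, q3), (p5, q3), (p4, q3).
P accepts in {p4} and Q accepts in {q1, q2}; no reachable pair has both components accepting, so no string drives both machines to acceptance simultaneously and L(P) ∩ L(Q) = ∅.
So no string is accepted by both, and the intersection is empty.

Yes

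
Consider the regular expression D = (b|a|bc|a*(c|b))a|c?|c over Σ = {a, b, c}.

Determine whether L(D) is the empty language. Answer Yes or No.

No

The empty string ε matches the expression, so it belongs to L(D).
Since L(D) contains at least one string, it is not empty.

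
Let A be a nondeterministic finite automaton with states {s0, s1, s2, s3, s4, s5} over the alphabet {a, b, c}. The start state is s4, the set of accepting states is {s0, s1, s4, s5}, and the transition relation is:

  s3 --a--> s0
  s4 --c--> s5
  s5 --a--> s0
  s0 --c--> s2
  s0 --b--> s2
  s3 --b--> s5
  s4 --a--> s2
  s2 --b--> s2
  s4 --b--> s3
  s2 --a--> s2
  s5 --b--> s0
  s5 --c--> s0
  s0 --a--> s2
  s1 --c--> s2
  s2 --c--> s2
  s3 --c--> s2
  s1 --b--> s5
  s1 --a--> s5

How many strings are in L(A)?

10

The useful subgraph on states {s0, s3, s4, s5} is acyclic, so L(A) is finite; the longest accepting path visits 4 useful states, giving maximum string length 3.
Counting accepting paths from s4 by length: 1 of length 0, 1 of length 1, 5 of length 2, 3 of length 3. Total 10.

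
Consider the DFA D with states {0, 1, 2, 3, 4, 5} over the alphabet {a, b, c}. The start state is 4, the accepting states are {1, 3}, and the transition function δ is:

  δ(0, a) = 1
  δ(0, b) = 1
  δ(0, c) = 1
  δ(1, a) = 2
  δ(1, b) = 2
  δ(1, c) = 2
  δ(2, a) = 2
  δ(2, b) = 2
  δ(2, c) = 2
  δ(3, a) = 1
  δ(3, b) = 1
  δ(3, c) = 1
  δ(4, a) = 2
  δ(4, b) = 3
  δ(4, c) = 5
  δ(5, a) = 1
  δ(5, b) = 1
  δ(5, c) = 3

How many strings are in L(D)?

The useful subgraph on states {1, 3, 4, 5} is acyclic, so L(D) is finite; the longest accepting path visits 4 useful states, giving maximum string length 3.
Counting accepting paths from 4 by length: 1 of length 1, 6 of length 2, 3 of length 3. Total 10.

10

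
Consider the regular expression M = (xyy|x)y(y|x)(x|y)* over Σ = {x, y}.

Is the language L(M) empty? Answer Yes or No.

The string xyx matches the expression, so it belongs to L(M).
Since L(M) contains at least one string, it is not empty.

No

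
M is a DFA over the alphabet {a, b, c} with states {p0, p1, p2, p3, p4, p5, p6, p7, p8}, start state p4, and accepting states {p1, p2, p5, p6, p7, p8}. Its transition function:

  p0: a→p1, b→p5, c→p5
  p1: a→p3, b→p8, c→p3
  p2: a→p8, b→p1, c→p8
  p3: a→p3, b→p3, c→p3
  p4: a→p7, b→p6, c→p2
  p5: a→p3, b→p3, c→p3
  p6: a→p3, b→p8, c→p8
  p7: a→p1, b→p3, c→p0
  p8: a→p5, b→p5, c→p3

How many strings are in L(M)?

The useful subgraph on states {p0, p1, p2, p4, p5, p6, p7, p8} is acyclic, so L(M) is finite; the longest accepting path visits 6 useful states, giving maximum string length 5.
Counting accepting paths from p4 by length: 3 of length 1, 6 of length 2, 13 of length 3, 5 of length 4, 2 of length 5. Total 29.

29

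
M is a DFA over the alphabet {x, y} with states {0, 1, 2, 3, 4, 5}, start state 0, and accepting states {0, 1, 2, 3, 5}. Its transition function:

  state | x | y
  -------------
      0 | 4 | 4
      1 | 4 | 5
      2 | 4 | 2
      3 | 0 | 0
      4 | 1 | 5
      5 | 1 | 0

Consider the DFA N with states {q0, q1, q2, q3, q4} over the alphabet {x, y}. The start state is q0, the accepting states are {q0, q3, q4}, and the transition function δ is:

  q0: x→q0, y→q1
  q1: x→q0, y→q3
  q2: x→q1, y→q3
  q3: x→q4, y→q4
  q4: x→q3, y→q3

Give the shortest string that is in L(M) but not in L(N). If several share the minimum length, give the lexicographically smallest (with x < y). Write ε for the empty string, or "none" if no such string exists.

The string xy is accepted by M but not by N.
No shorter string lies in the difference, and xy is the lexicographically first length-2 string in L(M) \ L(N).

xy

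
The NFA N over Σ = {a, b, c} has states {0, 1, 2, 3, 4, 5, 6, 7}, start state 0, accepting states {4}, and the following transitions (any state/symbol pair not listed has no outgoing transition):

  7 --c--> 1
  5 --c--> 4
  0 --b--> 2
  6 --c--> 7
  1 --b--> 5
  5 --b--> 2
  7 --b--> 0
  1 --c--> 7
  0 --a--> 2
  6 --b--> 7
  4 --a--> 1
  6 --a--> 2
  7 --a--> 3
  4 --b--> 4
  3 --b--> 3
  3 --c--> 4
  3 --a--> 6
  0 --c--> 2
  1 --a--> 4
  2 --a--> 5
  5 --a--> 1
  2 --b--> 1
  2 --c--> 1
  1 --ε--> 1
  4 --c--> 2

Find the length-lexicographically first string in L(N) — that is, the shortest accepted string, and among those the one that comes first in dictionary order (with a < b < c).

aac

A breadth-first search from 0 reaches an accepting state first via the path 0 → 2 → 5 → 4 on input aac.
No string of length < 3 is accepted (BFS exhausts all shorter strings without reaching an accepting state), and aac is the lexicographically least accepting string of length 3.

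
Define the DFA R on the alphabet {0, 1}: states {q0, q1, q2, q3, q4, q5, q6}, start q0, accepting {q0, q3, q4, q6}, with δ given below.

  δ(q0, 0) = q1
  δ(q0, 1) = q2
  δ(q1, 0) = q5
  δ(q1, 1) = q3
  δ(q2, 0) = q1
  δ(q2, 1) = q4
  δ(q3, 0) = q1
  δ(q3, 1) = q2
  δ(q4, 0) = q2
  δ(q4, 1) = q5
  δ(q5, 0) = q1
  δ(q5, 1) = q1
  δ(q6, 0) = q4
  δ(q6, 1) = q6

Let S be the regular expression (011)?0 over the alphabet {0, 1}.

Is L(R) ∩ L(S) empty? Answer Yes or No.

Yes

Converting the expression S to a DFA (subset construction, then merging equivalent states) gives the minimal DFA with states {s0, s1, s2, s3, s4, s5}, start state s0, accepting states {s1, s5} and transitions s0: 0→s1, 1→s2; s1: 0→s2, 1→s3; s2: 0→s2, 1→s2; s3: 0→s2, 1→s4; s4: 0→s5, 1→s2; s5: 0→s2, 1→s2.
Exploring the product automaton R × S from the start pair (q0, s0), following both machines on each input symbol, reaches 10 state pairs: (q0, s0), (q1, s1), (q2, s2), (q5, s2), (q3, s3), (q1, s2), (q4, s2), (q2, s4), (q3, s2), (q1, s5).
R accepts in {q0, q3, q4, q6} and S accepts in {s1, s5}; no reachable pair has both components accepting, so no string drives both machines to acceptance simultaneously and L(R) ∩ L(S) = ∅.
So no string is accepted by both, and the intersection is empty.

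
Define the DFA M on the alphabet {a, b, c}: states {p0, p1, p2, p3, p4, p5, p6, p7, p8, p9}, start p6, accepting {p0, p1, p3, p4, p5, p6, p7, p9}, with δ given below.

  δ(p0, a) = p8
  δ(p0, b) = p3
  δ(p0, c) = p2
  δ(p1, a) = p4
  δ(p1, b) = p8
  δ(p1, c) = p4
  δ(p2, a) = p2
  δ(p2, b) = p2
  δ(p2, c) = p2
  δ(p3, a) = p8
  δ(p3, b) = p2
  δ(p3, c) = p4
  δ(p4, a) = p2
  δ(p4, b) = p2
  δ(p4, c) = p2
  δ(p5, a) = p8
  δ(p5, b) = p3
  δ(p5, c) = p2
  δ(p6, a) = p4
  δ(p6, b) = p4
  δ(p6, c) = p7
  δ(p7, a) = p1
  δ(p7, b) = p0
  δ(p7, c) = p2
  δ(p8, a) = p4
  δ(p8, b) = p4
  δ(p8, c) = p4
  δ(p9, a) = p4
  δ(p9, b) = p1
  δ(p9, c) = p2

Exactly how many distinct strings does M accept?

The useful subgraph on states {p0, p1, p3, p4, p6, p7, p8} is acyclic, so L(M) is finite; the longest accepting path visits 6 useful states, giving maximum string length 5.
Counting accepting paths from p6 by length: 1 of length 0, 3 of length 1, 2 of length 2, 3 of length 3, 7 of length 4, 3 of length 5. Total 19.

19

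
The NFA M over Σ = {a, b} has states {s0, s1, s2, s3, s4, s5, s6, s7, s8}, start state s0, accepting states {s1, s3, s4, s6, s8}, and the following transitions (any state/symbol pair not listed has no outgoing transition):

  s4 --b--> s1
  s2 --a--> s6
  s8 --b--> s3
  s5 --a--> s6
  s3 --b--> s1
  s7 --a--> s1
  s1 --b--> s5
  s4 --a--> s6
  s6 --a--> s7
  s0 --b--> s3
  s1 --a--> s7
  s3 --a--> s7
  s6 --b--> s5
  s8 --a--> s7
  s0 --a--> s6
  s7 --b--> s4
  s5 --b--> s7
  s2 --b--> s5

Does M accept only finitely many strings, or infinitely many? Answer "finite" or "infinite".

infinite

State s5 is reachable from the start and can reach an accepting state, and it lies on the cycle s5 → s6 → s5.
Traversing that cycle any number of times yields accepted strings of unbounded length, so the language is infinite.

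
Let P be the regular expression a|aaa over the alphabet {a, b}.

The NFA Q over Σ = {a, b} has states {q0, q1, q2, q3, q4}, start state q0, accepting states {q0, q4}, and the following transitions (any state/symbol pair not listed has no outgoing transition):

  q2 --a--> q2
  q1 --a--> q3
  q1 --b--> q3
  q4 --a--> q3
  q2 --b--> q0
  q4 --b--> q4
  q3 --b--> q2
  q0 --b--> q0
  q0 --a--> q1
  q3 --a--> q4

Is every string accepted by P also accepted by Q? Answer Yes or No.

No

The string a is in L(P) but not in L(Q).
So L(P) ⊄ L(Q).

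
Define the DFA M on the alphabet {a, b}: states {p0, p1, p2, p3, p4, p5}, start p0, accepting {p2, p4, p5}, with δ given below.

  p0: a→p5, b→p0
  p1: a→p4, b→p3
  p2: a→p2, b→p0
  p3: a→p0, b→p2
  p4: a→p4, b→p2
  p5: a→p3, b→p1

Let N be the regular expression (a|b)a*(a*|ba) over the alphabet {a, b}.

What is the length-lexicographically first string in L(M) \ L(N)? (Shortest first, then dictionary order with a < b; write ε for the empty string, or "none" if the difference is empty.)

The string aab is accepted by M but not by N.
No shorter string lies in the difference, and aab is the lexicographically first length-3 string in L(M) \ L(N).

aab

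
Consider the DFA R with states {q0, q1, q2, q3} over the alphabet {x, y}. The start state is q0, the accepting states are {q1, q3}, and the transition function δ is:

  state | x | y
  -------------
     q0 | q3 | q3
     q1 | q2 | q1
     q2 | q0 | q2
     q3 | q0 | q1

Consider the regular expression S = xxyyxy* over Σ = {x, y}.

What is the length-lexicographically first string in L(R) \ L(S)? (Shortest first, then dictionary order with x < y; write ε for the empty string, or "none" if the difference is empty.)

x

The string x is accepted by R but not by S.
No shorter string lies in the difference, and x is the lexicographically first length-1 string in L(R) \ L(S).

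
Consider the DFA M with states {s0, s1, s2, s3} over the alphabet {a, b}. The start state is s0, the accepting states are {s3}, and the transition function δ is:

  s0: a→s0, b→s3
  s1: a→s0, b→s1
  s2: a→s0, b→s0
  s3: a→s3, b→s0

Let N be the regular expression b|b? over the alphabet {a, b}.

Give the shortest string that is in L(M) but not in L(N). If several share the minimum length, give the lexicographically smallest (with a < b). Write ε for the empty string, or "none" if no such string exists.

ab

The string ab is accepted by M but not by N.
No shorter string lies in the difference, and ab is the lexicographically first length-2 string in L(M) \ L(N).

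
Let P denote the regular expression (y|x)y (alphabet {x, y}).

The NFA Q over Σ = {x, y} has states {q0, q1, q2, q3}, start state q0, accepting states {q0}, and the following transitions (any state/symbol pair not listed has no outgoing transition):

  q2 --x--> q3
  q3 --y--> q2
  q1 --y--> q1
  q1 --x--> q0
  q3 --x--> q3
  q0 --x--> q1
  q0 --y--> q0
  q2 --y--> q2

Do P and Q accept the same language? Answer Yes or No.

No

The string xy is accepted by P but rejected by Q.
So L(P) ≠ L(Q).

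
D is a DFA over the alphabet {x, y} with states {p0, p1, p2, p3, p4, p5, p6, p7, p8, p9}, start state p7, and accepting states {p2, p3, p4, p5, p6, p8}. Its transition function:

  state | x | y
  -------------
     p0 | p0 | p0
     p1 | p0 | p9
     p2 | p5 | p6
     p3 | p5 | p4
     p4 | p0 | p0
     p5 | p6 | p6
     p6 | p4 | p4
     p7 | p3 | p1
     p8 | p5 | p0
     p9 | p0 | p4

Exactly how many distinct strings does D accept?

10

The useful subgraph on states {p1, p3, p4, p5, p6, p7, p9} is acyclic, so L(D) is finite; the longest accepting path visits 5 useful states, giving maximum string length 4.
Counting accepting paths from p7 by length: 1 of length 1, 2 of length 2, 3 of length 3, 4 of length 4. Total 10.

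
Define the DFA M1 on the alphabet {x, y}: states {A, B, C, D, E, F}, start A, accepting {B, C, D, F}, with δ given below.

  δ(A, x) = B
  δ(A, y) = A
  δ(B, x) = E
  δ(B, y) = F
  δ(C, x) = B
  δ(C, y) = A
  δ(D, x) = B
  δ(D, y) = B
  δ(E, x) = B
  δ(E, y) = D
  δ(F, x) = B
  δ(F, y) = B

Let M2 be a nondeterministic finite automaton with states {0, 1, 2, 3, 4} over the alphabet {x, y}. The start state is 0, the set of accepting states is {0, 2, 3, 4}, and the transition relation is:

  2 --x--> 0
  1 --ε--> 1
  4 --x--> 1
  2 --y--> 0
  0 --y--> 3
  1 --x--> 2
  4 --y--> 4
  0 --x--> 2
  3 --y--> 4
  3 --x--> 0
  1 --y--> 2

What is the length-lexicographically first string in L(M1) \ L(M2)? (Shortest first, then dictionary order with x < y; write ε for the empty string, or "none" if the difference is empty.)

The string yyx is accepted by M1 but not by M2.
No shorter string lies in the difference, and yyx is the lexicographically first length-3 string in L(M1) \ L(M2).

yyx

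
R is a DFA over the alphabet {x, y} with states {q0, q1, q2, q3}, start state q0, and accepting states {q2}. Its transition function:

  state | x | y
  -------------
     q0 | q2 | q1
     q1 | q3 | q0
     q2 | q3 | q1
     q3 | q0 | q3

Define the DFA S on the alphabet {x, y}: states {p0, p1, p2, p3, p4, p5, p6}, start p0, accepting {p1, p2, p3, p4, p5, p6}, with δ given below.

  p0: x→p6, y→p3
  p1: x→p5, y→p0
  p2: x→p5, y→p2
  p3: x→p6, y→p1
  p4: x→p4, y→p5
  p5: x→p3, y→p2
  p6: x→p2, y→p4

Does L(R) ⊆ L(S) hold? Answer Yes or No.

Yes

Exploring the product automaton R × S from the start pair (q0, p0), following both machines on each input symbol, reaches 25 state pairs: (q0, p0), (q2, p6), (q1, p3), (q3, p2), (q1, p4), (q3, p6), (q0, p1), (q0, p5), (q3, p4), (q0, p2), (q2, p5), (q1, p0), (q2, p3), (q1, p2), (q0, p4), (q3, p5), (q3, p3), (q0, p3), (q1, p1), (q2, p4), (q1, p5), (q0, p6), (q3, p1), (q2, p2), (q3, p0).
R accepts in {q2} and S accepts in {p1, p2, p3, p4, p5, p6}. The reachable pairs whose R-component is accepting are (q2, p6), (q2, p5), (q2, p3), (q2, p4), (q2, p2); in each of them the S-component is accepting too, so the product for L(R) \ L(S) (R-component accepting, S-component rejecting) has no reachable accepting pair and the difference is empty.
Hence every string in L(R) is also in L(S).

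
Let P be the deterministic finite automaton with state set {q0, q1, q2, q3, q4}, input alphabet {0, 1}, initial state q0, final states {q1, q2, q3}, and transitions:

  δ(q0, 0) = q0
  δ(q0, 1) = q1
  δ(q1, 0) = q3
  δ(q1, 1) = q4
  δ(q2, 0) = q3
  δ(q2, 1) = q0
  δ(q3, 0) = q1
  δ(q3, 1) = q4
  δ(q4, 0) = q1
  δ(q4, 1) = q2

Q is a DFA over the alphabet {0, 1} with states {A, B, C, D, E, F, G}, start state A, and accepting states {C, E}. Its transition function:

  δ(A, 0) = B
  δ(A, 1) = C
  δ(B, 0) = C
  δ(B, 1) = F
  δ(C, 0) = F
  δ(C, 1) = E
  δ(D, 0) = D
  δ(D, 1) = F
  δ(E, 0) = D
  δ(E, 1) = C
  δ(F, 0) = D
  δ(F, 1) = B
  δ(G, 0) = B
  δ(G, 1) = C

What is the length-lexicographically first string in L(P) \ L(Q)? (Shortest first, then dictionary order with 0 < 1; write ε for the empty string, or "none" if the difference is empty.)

01

The string 01 is accepted by P but not by Q.
No shorter string lies in the difference, and 01 is the lexicographically first length-2 string in L(P) \ L(Q).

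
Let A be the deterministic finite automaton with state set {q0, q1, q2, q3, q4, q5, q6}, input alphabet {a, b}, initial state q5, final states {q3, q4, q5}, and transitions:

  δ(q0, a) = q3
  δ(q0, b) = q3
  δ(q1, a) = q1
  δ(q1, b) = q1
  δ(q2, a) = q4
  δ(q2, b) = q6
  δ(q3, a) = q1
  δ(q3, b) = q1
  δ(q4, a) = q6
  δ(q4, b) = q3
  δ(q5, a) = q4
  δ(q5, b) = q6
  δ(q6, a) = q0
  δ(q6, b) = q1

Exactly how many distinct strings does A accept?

7

The useful subgraph on states {q0, q3, q4, q5, q6} is acyclic, so L(A) is finite; the longest accepting path visits 5 useful states, giving maximum string length 4.
Counting accepting paths from q5 by length: 1 of length 0, 1 of length 1, 1 of length 2, 2 of length 3, 2 of length 4. Total 7.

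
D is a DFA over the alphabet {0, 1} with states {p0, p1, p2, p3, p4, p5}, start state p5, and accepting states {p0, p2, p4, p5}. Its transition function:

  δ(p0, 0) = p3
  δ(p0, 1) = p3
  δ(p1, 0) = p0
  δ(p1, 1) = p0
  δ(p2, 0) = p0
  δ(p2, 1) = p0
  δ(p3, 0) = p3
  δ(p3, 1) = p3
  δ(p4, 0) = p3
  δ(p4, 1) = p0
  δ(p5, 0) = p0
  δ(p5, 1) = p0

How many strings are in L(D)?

The useful subgraph on states {p0, p5} is acyclic, so L(D) is finite; the longest accepting path visits 2 useful states, giving maximum string length 1.
Counting accepting paths from p5 by length: 1 of length 0, 2 of length 1. Total 3.

3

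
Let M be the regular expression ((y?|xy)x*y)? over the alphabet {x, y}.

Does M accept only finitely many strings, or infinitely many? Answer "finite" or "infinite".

The expression contains a Kleene star applied to a subexpression that matches at least one nonempty string, so it matches strings of unbounded length.
Hence L(M) is infinite.

infinite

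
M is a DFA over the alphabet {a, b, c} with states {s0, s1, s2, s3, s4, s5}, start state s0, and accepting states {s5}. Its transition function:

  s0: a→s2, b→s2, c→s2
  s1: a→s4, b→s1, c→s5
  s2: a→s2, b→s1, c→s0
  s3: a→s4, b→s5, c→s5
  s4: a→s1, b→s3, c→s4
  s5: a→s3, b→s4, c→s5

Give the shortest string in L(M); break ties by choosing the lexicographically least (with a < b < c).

abc

A breadth-first search from s0 reaches an accepting state first via the path s0 → s2 → s1 → s5 on input abc.
No string of length < 3 is accepted (BFS exhausts all shorter strings without reaching an accepting state), and abc is the lexicographically least accepting string of length 3.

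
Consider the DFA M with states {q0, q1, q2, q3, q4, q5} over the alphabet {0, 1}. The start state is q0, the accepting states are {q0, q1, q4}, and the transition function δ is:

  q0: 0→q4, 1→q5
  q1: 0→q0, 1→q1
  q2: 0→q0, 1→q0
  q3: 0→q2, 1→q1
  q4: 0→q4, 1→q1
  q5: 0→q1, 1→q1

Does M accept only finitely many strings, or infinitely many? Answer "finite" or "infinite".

infinite

State q0 is reachable from the start and can reach an accepting state, and it lies on the cycle q0 → q4 → q1 → q0.
Traversing that cycle any number of times yields accepted strings of unbounded length, so the language is infinite.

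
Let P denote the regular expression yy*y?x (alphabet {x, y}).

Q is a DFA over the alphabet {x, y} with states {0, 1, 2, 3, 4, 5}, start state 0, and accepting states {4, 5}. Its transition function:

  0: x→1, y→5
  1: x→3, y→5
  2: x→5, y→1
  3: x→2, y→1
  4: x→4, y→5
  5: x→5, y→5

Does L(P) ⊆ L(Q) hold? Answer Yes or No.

Yes

Converting the expression P to a DFA (subset construction, then merging equivalent states) gives the minimal DFA with states {p0, p1, p2, p3}, start state p0, accepting states {p3} and transitions p0: x→p1, y→p2; p1: x→p1, y→p1; p2: x→p3, y→p2; p3: x→p1, y→p1.
Exploring the product automaton P × Q from the start pair (p0, 0), following both machines on each input symbol, reaches 7 state pairs: (p0, 0), (p1, 1), (p2, 5), (p1, 3), (p1, 5), (p3, 5), (p1, 2).
P accepts in {p3} and Q accepts in {4, 5}. The reachable pairs whose P-component is accepting are (p3, 5); in each of them the Q-component is accepting too, so the product for L(P) \ L(Q) (P-component accepting, Q-component rejecting) has no reachable accepting pair and the difference is empty.
Hence every string in L(P) is also in L(Q).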